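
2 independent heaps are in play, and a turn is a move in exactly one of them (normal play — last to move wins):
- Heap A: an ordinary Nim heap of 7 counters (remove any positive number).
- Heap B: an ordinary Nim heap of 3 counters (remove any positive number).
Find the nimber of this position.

4

Heap A is a plain Nim heap of size 7, so its Grundy value is 7.
Heap B is a plain Nim heap of size 3, so its Grundy value is 3.
By the Sprague-Grundy theorem, the Grundy value of a sum of independent games is the XOR of the component values.
Combined value = 7 ⊕ 3 = 4.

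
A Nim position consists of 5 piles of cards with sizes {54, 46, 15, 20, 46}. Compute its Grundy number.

45

Compute the nim-sum pairwise:
54 ⊕ 46 = 24
24 ⊕ 15 = 23
23 ⊕ 20 = 3
3 ⊕ 46 = 45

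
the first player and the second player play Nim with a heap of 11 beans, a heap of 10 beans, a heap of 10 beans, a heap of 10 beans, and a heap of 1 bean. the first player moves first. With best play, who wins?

In binary:
  1011  (11)
  1010  (10)
  1010  (10)
  1010  (10)
  0001  (1)
  ----
  0000  (0)
The nim-sum is 0, so this is a P-position: the player to move is in a losing position under optimal play; the first player is about to move from it and so loses — the second player wins.

the second player wins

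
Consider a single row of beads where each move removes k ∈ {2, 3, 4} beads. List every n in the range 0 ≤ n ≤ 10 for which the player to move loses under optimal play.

0, 1, 6, 7

Grundy values for subtraction set {2, 3, 4}:
k:     0  1  2  3  4  5  6  7  8  9 10
g(k):  0  0  1  1  2  2  0  0  1  1  2
The P-positions (g = 0) in 0..10 are 0, 1, 6, 7.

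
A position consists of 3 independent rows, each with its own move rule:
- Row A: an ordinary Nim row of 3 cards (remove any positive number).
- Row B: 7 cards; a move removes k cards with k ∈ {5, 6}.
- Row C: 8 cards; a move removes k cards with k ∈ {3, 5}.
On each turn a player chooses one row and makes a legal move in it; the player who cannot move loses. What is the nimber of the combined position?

2

Row A is a plain Nim row of size 3, so its Grundy value is 3.
Grundy values for row B (subtraction set {5, 6}):
g(0) = mex{} = 0
g(1) = mex{} = 0
g(2) = mex{} = 0
g(3) = mex{} = 0
g(4) = mex{} = 0
g(5) = mex{0} = 1
g(6) = mex{0} = 1
g(7) = mex{0} = 1
So g(7) = 1.
Grundy values for row C (subtraction set {3, 5}):
k:     0  1  2  3  4  5  6  7  8
g(k):  0  0  0  1  1  1  2  2  0
So g(8) = 0.
By the Sprague-Grundy theorem, the Grundy value of a sum of independent games is the XOR of the component values.
Combined value = 3 XOR 1 XOR 0 = 2.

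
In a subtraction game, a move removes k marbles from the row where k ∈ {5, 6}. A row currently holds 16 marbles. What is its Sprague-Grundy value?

Grundy values for subtraction set {5, 6}:
k:     0  1  2  3  4  5  6  7  8  9 10 11 12 13 14 15 16
g(k):  0  0  0  0  0  1  1  1  1  1  2  0  0  0  0  0  1
So g(16) = 1.

1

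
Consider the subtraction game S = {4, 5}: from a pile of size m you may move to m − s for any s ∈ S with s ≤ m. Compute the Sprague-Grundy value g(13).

1

Grundy values for subtraction set {4, 5}:
g(0) = mex{} = 0
g(1) = mex{} = 0
g(2) = mex{} = 0
g(3) = mex{} = 0
g(4) = mex{0} = 1
g(5) = mex{0} = 1
g(6) = mex{0} = 1
g(7) = mex{0} = 1
g(8) = mex{0,1} = 2
g(9) = mex{1} = 0
g(10) = mex{1} = 0
g(11) = mex{1} = 0
g(12) = mex{1,2} = 0
g(13) = mex{0,2} = 1
So g(13) = 1.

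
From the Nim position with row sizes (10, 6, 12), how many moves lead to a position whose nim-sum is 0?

0

Compute the nim-sum pairwise:
10 ⊕ 6 = 12
12 ⊕ 12 = 0
The nim-sum is already 0, so every move leaves a nonzero nim-sum — there are no winning moves.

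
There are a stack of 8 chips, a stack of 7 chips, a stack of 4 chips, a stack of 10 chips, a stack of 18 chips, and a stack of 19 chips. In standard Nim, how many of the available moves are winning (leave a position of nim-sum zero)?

0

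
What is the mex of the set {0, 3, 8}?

1

0 is in the set but 1 is not, so the mex is 1.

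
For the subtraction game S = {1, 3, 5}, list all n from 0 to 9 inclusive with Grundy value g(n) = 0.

0, 2, 4, 6, 8

Compute g(0), g(1), … for moves {1, 3, 5}:
g(0) = mex{} = 0
g(1) = mex{0} = 1
g(2) = mex{1} = 0
g(3) = mex{0} = 1
g(4) = mex{1} = 0
g(5) = mex{0} = 1
g(6) = mex{1} = 0
g(7) = mex{0} = 1
g(8) = mex{1} = 0
g(9) = mex{0} = 1
The P-positions (g = 0) in 0..9 are 0, 2, 4, 6, 8.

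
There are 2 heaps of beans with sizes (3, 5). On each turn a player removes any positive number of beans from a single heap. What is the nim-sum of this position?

Compute the nim-sum pairwise:
3 ^ 5 = 6

6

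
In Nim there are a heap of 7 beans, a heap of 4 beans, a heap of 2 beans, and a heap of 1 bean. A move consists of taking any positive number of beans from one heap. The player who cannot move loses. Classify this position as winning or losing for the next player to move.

Losing position

Compute the nim-sum pairwise:
7 XOR 4 = 3
3 XOR 2 = 1
1 XOR 1 = 0
The nim-sum is 0, so this is a P-position: the player to move is in a losing position under optimal play.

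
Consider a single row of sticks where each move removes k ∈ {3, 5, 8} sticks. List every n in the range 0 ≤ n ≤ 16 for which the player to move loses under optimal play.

0, 1, 2, 11, 12, 13

Compute g(0), g(1), … for moves {3, 5, 8}:
k:     0  1  2  3  4  5  6  7  8  9 10 11 12 13 14 15 16
g(k):  0  0  0  1  1  1  2  2  2  3  3  0  0  0  1  1  1
The P-positions (g = 0) in 0..16 are 0, 1, 2, 11, 12, 13.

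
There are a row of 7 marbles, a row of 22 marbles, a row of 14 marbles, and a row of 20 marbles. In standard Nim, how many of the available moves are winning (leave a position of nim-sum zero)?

1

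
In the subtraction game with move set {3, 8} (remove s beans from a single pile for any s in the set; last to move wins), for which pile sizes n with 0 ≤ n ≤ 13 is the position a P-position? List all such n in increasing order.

Build the Grundy sequence with g(k) = mex{g(k−s) : s ∈ {3, 8}, s ≤ k}:
g(0) = mex{} = 0
g(1) = mex{} = 0
g(2) = mex{} = 0
g(3) = mex{0} = 1
g(4) = mex{0} = 1
g(5) = mex{0} = 1
g(6) = mex{1} = 0
g(7) = mex{1} = 0
g(8) = mex{0,1} = 2
g(9) = mex{0} = 1
g(10) = mex{0} = 1
g(11) = mex{1,2} = 0
g(12) = mex{1} = 0
g(13) = mex{1} = 0
The P-positions (g = 0) in 0..13 are 0, 1, 2, 6, 7, 11, 12, 13.

0, 1, 2, 6, 7, 11, 12, 13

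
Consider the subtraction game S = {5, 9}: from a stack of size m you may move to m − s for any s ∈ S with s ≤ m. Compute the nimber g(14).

Build the Grundy sequence with g(k) = mex{g(k−s) : s ∈ {5, 9}, s ≤ k}:
k:     0  1  2  3  4  5  6  7  8  9 10 11 12 13 14
g(k):  0  0  0  0  0  1  1  1  1  1  2  2  2  2  0
So g(14) = 0.

0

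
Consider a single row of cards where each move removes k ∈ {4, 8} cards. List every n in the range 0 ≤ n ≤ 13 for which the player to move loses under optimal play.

0, 1, 2, 3, 12, 13

Build the Grundy sequence with g(k) = mex{g(k−s) : s ∈ {4, 8}, s ≤ k}:
g(0) = mex{} = 0
g(1) = mex{} = 0
g(2) = mex{} = 0
g(3) = mex{} = 0
g(4) = mex{0} = 1
g(5) = mex{0} = 1
g(6) = mex{0} = 1
g(7) = mex{0} = 1
g(8) = mex{0,1} = 2
g(9) = mex{0,1} = 2
g(10) = mex{0,1} = 2
g(11) = mex{0,1} = 2
g(12) = mex{1,2} = 0
g(13) = mex{1,2} = 0
The P-positions (g = 0) in 0..13 are 0, 1, 2, 3, 12, 13.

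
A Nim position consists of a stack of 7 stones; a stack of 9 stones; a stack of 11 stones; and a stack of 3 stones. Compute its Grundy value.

Bitwise XOR of the heap sizes:
  0111  (7)
  1001  (9)
  1011  (11)
  0011  (3)
  ----
  0110  (6)

6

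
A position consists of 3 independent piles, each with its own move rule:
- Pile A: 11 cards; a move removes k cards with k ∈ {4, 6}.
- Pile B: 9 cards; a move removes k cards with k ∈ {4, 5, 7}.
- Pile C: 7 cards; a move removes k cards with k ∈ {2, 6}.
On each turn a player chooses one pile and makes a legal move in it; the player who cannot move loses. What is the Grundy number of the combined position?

3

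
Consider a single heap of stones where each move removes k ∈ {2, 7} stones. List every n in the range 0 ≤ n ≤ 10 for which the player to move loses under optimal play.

0, 1, 4, 5, 9, 10

Compute g(0), g(1), … for moves {2, 7}:
k:     0  1  2  3  4  5  6  7  8  9 10
g(k):  0  0  1  1  0  0  1  1  2  0  0
The P-positions (g = 0) in 0..10 are 0, 1, 4, 5, 9, 10.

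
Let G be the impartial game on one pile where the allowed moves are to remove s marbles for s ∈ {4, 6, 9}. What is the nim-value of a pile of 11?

2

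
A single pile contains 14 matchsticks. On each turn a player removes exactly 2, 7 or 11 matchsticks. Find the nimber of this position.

Compute g(0), g(1), … for moves {2, 7, 11}:
g(0) = mex{} = 0
g(1) = mex{} = 0
g(2) = mex{0} = 1
g(3) = mex{0} = 1
g(4) = mex{1} = 0
g(5) = mex{1} = 0
g(6) = mex{0} = 1
g(7) = mex{0} = 1
g(8) = mex{0,1} = 2
g(9) = mex{1} = 0
g(10) = mex{1,2} = 0
g(11) = mex{0} = 1
g(12) = mex{0} = 1
g(13) = mex{1} = 0
g(14) = mex{1} = 0
So g(14) = 0.

0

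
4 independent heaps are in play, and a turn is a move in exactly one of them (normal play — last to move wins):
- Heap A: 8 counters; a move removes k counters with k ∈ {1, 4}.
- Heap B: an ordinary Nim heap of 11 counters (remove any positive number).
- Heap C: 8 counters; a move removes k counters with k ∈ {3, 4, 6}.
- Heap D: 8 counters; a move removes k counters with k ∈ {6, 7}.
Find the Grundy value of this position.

9

Build the Grundy sequence for heap A with g(k) = mex{g(k−s) : s ∈ {1, 4}, s ≤ k}:
g(0) = mex{} = 0
g(1) = mex{0} = 1
g(2) = mex{1} = 0
g(3) = mex{0} = 1
g(4) = mex{0,1} = 2
g(5) = mex{1,2} = 0
g(6) = mex{0} = 1
g(7) = mex{1} = 0
g(8) = mex{0,2} = 1
So g(8) = 1.
Heap B is a plain Nim heap of size 11, so its Grundy value is 11.
Grundy values for heap C (subtraction set {3, 4, 6}):
k:     0  1  2  3  4  5  6  7  8
g(k):  0  0  0  1  1  1  2  2  2
So g(8) = 2.
For heap D, compute g(0), g(1), … with moves {6, 7}:
g(0) = mex{} = 0
g(1) = mex{} = 0
g(2) = mex{} = 0
g(3) = mex{} = 0
g(4) = mex{} = 0
g(5) = mex{} = 0
g(6) = mex{0} = 1
g(7) = mex{0} = 1
g(8) = mex{0} = 1
So g(8) = 1.
By the Sprague-Grundy theorem, the Grundy value of a sum of independent games is the XOR of the component values.
Combined value = 1 XOR 11 XOR 2 XOR 1 = 9.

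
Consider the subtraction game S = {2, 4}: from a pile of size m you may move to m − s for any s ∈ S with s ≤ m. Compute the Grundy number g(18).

Grundy values for subtraction set {2, 4}:
k:     0  1  2  3  4  5  6  7  8  9 10 11 12 13 14 15 16 17 18
g(k):  0  0  1  1  2  2  0  0  1  1  2  2  0  0  1  1  2  2  0
So g(18) = 0.

0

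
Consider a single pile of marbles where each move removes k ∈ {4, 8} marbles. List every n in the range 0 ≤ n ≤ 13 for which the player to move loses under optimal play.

0, 1, 2, 3, 12, 13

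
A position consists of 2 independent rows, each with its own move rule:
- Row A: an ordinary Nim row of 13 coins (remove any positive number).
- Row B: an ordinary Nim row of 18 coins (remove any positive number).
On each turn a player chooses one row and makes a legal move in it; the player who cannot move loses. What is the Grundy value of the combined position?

Row A is a plain Nim row of size 13, so its Grundy value is 13.
Row B is a plain Nim row of size 18, so its Grundy value is 18.
The value of a disjunctive sum is the nim-sum of the parts.
Combined value = 13 XOR 18 = 31.

31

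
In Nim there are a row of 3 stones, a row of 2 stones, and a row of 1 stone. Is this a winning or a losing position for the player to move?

Nim-sum: 3 ⊕ 2 ⊕ 1 = 0.
The nim-sum is 0, so this is a P-position: the player to move is in a losing position under optimal play.

Losing position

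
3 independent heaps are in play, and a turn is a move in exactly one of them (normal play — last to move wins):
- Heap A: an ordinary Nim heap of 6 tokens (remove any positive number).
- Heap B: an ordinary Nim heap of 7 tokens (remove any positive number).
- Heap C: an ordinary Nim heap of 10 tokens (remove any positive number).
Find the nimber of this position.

11

Heap A is a plain Nim heap of size 6, so its Grundy value is 6.
Heap B is a plain Nim heap of size 7, so its Grundy value is 7.
Heap C is a plain Nim heap of size 10, so its Grundy value is 10.
By the Sprague-Grundy theorem, the Grundy value of a sum of independent games is the XOR of the component values.
Combined value = 6 ⊕ 7 ⊕ 10 = 11.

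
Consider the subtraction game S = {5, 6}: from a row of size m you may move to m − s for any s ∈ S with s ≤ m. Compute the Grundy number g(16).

Compute g(0), g(1), … for moves {5, 6}:
k:     0  1  2  3  4  5  6  7  8  9 10 11 12 13 14 15 16
g(k):  0  0  0  0  0  1  1  1  1  1  2  0  0  0  0  0  1
So g(16) = 1.

1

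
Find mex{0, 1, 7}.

2

The values 0, 1 are all present; 2 is the first non-negative integer missing from the set.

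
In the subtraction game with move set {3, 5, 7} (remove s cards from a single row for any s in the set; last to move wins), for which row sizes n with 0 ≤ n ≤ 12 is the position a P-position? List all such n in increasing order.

0, 1, 2, 10, 11, 12

Compute g(0), g(1), … for moves {3, 5, 7}:
g(0) = mex{} = 0
g(1) = mex{} = 0
g(2) = mex{} = 0
g(3) = mex{0} = 1
g(4) = mex{0} = 1
g(5) = mex{0} = 1
g(6) = mex{0,1} = 2
g(7) = mex{0,1} = 2
g(8) = mex{0,1} = 2
g(9) = mex{0,1,2} = 3
g(10) = mex{1,2} = 0
g(11) = mex{1,2} = 0
g(12) = mex{1,2,3} = 0
The P-positions (g = 0) in 0..12 are 0, 1, 2, 10, 11, 12.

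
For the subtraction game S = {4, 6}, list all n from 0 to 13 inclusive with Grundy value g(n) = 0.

0, 1, 2, 3, 10, 11, 12, 13

Grundy values for subtraction set {4, 6}:
k:     0  1  2  3  4  5  6  7  8  9 10 11 12 13
g(k):  0  0  0  0  1  1  1  1  2  2  0  0  0  0
The P-positions (g = 0) in 0..13 are 0, 1, 2, 3, 10, 11, 12, 13.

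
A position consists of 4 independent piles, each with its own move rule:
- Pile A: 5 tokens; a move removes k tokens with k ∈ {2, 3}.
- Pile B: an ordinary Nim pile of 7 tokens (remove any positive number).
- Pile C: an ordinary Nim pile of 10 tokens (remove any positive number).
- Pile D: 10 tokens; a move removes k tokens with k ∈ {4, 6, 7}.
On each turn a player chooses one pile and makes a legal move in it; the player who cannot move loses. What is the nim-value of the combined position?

Build the Grundy sequence for pile A with g(k) = mex{g(k−s) : s ∈ {2, 3}, s ≤ k}:
k:     0  1  2  3  4  5
g(k):  0  0  1  1  2  0
So g(5) = 0.
Pile B is a plain Nim pile of size 7, so its Grundy value is 7.
Pile C is a plain Nim pile of size 10, so its Grundy value is 10.
Grundy values for pile D (subtraction set {4, 6, 7}):
g(0) = mex{} = 0
g(1) = mex{} = 0
g(2) = mex{} = 0
g(3) = mex{} = 0
g(4) = mex{0} = 1
g(5) = mex{0} = 1
g(6) = mex{0} = 1
g(7) = mex{0} = 1
g(8) = mex{0,1} = 2
g(9) = mex{0,1} = 2
g(10) = mex{0,1} = 2
So g(10) = 2.
The value of a disjunctive sum is the nim-sum of the parts.
Combined value = 0 XOR 7 XOR 10 XOR 2 = 15.

15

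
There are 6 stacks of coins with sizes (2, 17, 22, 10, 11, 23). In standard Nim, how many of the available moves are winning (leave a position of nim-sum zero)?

Nim-sum: 2 ^ 17 ^ 22 ^ 10 ^ 11 ^ 23 = 19.
The overall nim-sum is X = 19. A stack of size p has a winning move iff p XOR X < p (reduce it to p XOR X).
  2: 2 XOR 19 = 17 ≥ 2 — no move.
  17: 17 XOR 19 = 2 < 17 — winning move (to 2).
  22: 22 XOR 19 = 5 < 22 — winning move (to 5).
  10: 10 XOR 19 = 25 ≥ 10 — no move.
  11: 11 XOR 19 = 24 ≥ 11 — no move.
  23: 23 XOR 19 = 4 < 23 — winning move (to 4).
That gives 3 winning moves.

3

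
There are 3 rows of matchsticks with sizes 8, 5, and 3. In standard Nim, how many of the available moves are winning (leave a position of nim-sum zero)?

1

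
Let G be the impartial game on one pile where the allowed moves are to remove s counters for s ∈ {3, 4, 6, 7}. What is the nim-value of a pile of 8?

2

Build the Grundy sequence with g(k) = mex{g(k−s) : s ∈ {3, 4, 6, 7}, s ≤ k}:
g(0) = mex{} = 0
g(1) = mex{} = 0
g(2) = mex{} = 0
g(3) = mex{0} = 1
g(4) = mex{0} = 1
g(5) = mex{0} = 1
g(6) = mex{0,1} = 2
g(7) = mex{0,1} = 2
g(8) = mex{0,1} = 2
So g(8) = 2.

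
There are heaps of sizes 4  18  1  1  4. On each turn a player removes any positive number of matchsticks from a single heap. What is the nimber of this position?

Write each in binary and XOR column by column:
  00100  (4)
  10010  (18)
  00001  (1)
  00001  (1)
  00100  (4)
  -----
  10010  (18)

18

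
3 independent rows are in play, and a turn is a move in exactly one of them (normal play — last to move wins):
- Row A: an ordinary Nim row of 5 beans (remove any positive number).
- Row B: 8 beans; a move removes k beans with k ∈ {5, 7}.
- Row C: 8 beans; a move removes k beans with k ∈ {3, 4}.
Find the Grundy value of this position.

4

Row A is a plain Nim row of size 5, so its Grundy value is 5.
For row B, compute g(0), g(1), … with moves {5, 7}:
k:     0  1  2  3  4  5  6  7  8
g(k):  0  0  0  0  0  1  1  1  1
So g(8) = 1.
Grundy values for row C (subtraction set {3, 4}):
k:     0  1  2  3  4  5  6  7  8
g(k):  0  0  0  1  1  1  2  0  0
So g(8) = 0.
The value of a disjunctive sum is the nim-sum of the parts.
Combined value = 5 ⊕ 1 ⊕ 0 = 4.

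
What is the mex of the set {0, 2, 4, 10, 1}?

3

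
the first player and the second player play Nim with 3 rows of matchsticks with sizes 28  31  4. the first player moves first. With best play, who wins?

Nim-sum: 28 XOR 31 XOR 4 = 7.
The nim-sum is 7 ≠ 0, so this is an N-position: the player to move can win; the first player has a winning move.

the first player wins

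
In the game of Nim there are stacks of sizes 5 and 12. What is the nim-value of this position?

9

Bitwise XOR of the heap sizes:
  0101  (5)
  1100  (12)
  ----
  1001  (9)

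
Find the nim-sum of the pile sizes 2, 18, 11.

Compute the nim-sum pairwise:
2 XOR 18 = 16
16 XOR 11 = 27

27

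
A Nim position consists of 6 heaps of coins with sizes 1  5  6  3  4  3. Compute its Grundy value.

6

Compute the nim-sum pairwise:
1 ^ 5 = 4
4 ^ 6 = 2
2 ^ 3 = 1
1 ^ 4 = 5
5 ^ 3 = 6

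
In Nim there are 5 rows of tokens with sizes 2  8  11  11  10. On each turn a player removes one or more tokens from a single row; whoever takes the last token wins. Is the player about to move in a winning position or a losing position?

Losing position

Nim-sum: 2 ⊕ 8 ⊕ 11 ⊕ 11 ⊕ 10 = 0.
The nim-sum is 0, so this is a P-position: the player to move is in a losing position under optimal play.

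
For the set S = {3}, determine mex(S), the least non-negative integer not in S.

0 is not in the set, so the mex is 0.

0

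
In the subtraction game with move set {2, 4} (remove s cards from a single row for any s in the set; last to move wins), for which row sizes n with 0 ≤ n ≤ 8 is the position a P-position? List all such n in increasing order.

0, 1, 6, 7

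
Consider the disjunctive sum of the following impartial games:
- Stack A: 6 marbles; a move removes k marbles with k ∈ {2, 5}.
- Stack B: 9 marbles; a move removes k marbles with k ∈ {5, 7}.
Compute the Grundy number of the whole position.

0

Build the Grundy sequence for stack A with g(k) = mex{g(k−s) : s ∈ {2, 5}, s ≤ k}:
g(0) = mex{} = 0
g(1) = mex{} = 0
g(2) = mex{0} = 1
g(3) = mex{0} = 1
g(4) = mex{1} = 0
g(5) = mex{0,1} = 2
g(6) = mex{0} = 1
So g(6) = 1.
Grundy values for stack B (subtraction set {5, 7}):
k:     0  1  2  3  4  5  6  7  8  9
g(k):  0  0  0  0  0  1  1  1  1  1
So g(9) = 1.
The value of a disjunctive sum is the nim-sum of the parts.
Combined value = 1 ⊕ 1 = 0.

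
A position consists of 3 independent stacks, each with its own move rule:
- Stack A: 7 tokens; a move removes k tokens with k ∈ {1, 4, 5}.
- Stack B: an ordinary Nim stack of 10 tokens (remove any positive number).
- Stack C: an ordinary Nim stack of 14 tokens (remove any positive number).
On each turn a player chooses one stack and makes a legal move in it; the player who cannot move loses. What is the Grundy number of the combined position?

7

Grundy values for stack A (subtraction set {1, 4, 5}):
g(0) = mex{} = 0
g(1) = mex{0} = 1
g(2) = mex{1} = 0
g(3) = mex{0} = 1
g(4) = mex{0,1} = 2
g(5) = mex{0,1,2} = 3
g(6) = mex{0,1,3} = 2
g(7) = mex{0,1,2} = 3
So g(7) = 3.
Stack B is a plain Nim stack of size 10, so its Grundy value is 10.
Stack C is a plain Nim stack of size 14, so its Grundy value is 14.
The value of a disjunctive sum is the nim-sum of the parts.
Combined value = 3 XOR 10 XOR 14 = 7.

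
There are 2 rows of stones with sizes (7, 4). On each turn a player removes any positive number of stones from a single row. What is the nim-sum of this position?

3

Compute the nim-sum pairwise:
7 ^ 4 = 3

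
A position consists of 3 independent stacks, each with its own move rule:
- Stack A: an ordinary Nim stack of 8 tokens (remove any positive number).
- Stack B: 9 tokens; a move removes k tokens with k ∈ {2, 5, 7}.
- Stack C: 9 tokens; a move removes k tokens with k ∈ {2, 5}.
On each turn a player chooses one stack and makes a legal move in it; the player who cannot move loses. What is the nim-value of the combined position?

11

Stack A is a plain Nim stack of size 8, so its Grundy value is 8.
Build the Grundy sequence for stack B with g(k) = mex{g(k−s) : s ∈ {2, 5, 7}, s ≤ k}:
k:     0  1  2  3  4  5  6  7  8  9
g(k):  0  0  1  1  0  2  1  3  2  2
So g(9) = 2.
Build the Grundy sequence for stack C with g(k) = mex{g(k−s) : s ∈ {2, 5}, s ≤ k}:
k:     0  1  2  3  4  5  6  7  8  9
g(k):  0  0  1  1  0  2  1  0  0  1
So g(9) = 1.
The value of a disjunctive sum is the nim-sum of the parts.
Combined value = 8 ⊕ 2 ⊕ 1 = 11.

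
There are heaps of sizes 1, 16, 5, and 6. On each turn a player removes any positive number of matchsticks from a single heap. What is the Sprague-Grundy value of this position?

Compute the nim-sum pairwise:
1 ⊕ 16 = 17
17 ⊕ 5 = 20
20 ⊕ 6 = 18

18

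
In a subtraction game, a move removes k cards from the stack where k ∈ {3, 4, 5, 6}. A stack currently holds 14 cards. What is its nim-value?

1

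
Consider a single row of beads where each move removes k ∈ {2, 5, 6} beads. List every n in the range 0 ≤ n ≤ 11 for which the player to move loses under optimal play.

0, 1, 4, 8, 11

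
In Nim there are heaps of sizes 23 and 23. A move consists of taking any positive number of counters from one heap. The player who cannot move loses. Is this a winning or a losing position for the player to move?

Losing position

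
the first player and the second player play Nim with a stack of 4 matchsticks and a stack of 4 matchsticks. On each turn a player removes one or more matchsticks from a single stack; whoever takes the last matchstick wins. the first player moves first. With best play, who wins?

the second player wins

Compute the nim-sum pairwise:
4 ^ 4 = 0
The nim-sum is 0, so this is a P-position: the player to move is in a losing position under optimal play; the first player is about to move from it and so loses — the second player wins.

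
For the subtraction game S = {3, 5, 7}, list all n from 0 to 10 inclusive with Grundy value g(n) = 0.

0, 1, 2, 10

Build the Grundy sequence with g(k) = mex{g(k−s) : s ∈ {3, 5, 7}, s ≤ k}:
g(0) = mex{} = 0
g(1) = mex{} = 0
g(2) = mex{} = 0
g(3) = mex{0} = 1
g(4) = mex{0} = 1
g(5) = mex{0} = 1
g(6) = mex{0,1} = 2
g(7) = mex{0,1} = 2
g(8) = mex{0,1} = 2
g(9) = mex{0,1,2} = 3
g(10) = mex{1,2} = 0
The P-positions (g = 0) in 0..10 are 0, 1, 2, 10.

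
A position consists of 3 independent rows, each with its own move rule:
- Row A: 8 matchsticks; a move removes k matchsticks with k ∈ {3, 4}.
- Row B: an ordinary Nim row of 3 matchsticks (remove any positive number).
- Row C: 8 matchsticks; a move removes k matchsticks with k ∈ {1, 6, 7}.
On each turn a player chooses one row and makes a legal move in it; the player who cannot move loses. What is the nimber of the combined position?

1

For row A, compute g(0), g(1), … with moves {3, 4}:
g(0) = mex{} = 0
g(1) = mex{} = 0
g(2) = mex{} = 0
g(3) = mex{0} = 1
g(4) = mex{0} = 1
g(5) = mex{0} = 1
g(6) = mex{0,1} = 2
g(7) = mex{1} = 0
g(8) = mex{1} = 0
So g(8) = 0.
Row B is a plain Nim row of size 3, so its Grundy value is 3.
For row C, compute g(0), g(1), … with moves {1, 6, 7}:
k:     0  1  2  3  4  5  6  7  8
g(k):  0  1  0  1  0  1  2  3  2
So g(8) = 2.
The value of a disjunctive sum is the nim-sum of the parts.
Combined value = 0 ⊕ 3 ⊕ 2 = 1.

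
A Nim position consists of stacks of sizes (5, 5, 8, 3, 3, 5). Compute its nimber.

13

Nim-sum: 5 ^ 5 ^ 8 ^ 3 ^ 3 ^ 5 = 13.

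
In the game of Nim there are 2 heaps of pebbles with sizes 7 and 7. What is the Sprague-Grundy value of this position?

0

Nim-sum: 7 ^ 7 = 0.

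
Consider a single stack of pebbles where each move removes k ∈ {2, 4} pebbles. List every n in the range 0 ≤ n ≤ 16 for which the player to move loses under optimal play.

0, 1, 6, 7, 12, 13

Build the Grundy sequence with g(k) = mex{g(k−s) : s ∈ {2, 4}, s ≤ k}:
k:     0  1  2  3  4  5  6  7  8  9 10 11 12 13 14 15 16
g(k):  0  0  1  1  2  2  0  0  1  1  2  2  0  0  1  1  2
The P-positions (g = 0) in 0..16 are 0, 1, 6, 7, 12, 13.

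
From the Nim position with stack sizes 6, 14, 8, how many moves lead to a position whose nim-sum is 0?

0

Compute the nim-sum pairwise:
6 ^ 14 = 8
8 ^ 8 = 0
The nim-sum is already 0, so every move leaves a nonzero nim-sum — there are no winning moves.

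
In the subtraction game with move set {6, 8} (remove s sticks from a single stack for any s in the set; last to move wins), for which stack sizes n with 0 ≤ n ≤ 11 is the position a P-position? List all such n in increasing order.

0, 1, 2, 3, 4, 5

Build the Grundy sequence with g(k) = mex{g(k−s) : s ∈ {6, 8}, s ≤ k}:
k:     0  1  2  3  4  5  6  7  8  9 10 11
g(k):  0  0  0  0  0  0  1  1  1  1  1  1
The P-positions (g = 0) in 0..11 are 0, 1, 2, 3, 4, 5.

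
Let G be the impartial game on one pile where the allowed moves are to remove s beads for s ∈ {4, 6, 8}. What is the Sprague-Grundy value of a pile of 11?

2

Compute g(0), g(1), … for moves {4, 6, 8}:
g(0) = mex{} = 0
g(1) = mex{} = 0
g(2) = mex{} = 0
g(3) = mex{} = 0
g(4) = mex{0} = 1
g(5) = mex{0} = 1
g(6) = mex{0} = 1
g(7) = mex{0} = 1
g(8) = mex{0,1} = 2
g(9) = mex{0,1} = 2
g(10) = mex{0,1} = 2
g(11) = mex{0,1} = 2
So g(11) = 2.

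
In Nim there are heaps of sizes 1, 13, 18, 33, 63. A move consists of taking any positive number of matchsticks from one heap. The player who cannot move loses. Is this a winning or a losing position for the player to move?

In binary:
  000001  (1)
  001101  (13)
  010010  (18)
  100001  (33)
  111111  (63)
  ------
  000000  (0)
The nim-sum is 0, so this is a P-position: the player to move is in a losing position under optimal play.

Losing position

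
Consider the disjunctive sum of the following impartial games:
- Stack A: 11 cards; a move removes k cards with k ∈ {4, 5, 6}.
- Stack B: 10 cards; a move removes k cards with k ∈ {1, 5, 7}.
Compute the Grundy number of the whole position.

For stack A, compute g(0), g(1), … with moves {4, 5, 6}:
g(0) = mex{} = 0
g(1) = mex{} = 0
g(2) = mex{} = 0
g(3) = mex{} = 0
g(4) = mex{0} = 1
g(5) = mex{0} = 1
g(6) = mex{0} = 1
g(7) = mex{0} = 1
g(8) = mex{0,1} = 2
g(9) = mex{0,1} = 2
g(10) = mex{1} = 0
g(11) = mex{1} = 0
So g(11) = 0.
Grundy values for stack B (subtraction set {1, 5, 7}):
g(0) = mex{} = 0
g(1) = mex{0} = 1
g(2) = mex{1} = 0
g(3) = mex{0} = 1
g(4) = mex{1} = 0
g(5) = mex{0} = 1
g(6) = mex{1} = 0
g(7) = mex{0} = 1
g(8) = mex{1} = 0
g(9) = mex{0} = 1
g(10) = mex{1} = 0
So g(10) = 0.
By the Sprague-Grundy theorem, the Grundy value of a sum of independent games is the XOR of the component values.
Combined value = 0 XOR 0 = 0.

0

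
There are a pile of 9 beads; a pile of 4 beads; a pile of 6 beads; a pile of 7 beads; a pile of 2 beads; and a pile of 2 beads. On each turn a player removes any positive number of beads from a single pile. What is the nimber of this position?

12

Compute the nim-sum pairwise:
9 XOR 4 = 13
13 XOR 6 = 11
11 XOR 7 = 12
12 XOR 2 = 14
14 XOR 2 = 12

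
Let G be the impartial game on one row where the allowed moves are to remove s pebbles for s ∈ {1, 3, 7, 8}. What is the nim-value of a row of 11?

3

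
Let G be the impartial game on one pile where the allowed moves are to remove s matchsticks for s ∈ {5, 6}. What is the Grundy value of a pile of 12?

0

Compute g(0), g(1), … for moves {5, 6}:
g(0) = mex{} = 0
g(1) = mex{} = 0
g(2) = mex{} = 0
g(3) = mex{} = 0
g(4) = mex{} = 0
g(5) = mex{0} = 1
g(6) = mex{0} = 1
g(7) = mex{0} = 1
g(8) = mex{0} = 1
g(9) = mex{0} = 1
g(10) = mex{0,1} = 2
g(11) = mex{1} = 0
g(12) = mex{1} = 0
So g(12) = 0.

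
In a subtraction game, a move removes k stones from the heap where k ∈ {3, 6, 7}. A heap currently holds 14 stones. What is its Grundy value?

1

Grundy values for subtraction set {3, 6, 7}:
g(0) = mex{} = 0
g(1) = mex{} = 0
g(2) = mex{} = 0
g(3) = mex{0} = 1
g(4) = mex{0} = 1
g(5) = mex{0} = 1
g(6) = mex{0,1} = 2
g(7) = mex{0,1} = 2
g(8) = mex{0,1} = 2
g(9) = mex{0,1,2} = 3
g(10) = mex{1,2} = 0
g(11) = mex{1,2} = 0
g(12) = mex{1,2,3} = 0
g(13) = mex{0,2} = 1
g(14) = mex{0,2} = 1
So g(14) = 1.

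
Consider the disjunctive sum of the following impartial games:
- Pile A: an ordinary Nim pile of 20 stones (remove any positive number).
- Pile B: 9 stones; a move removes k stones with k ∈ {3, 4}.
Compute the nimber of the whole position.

20

Pile A is a plain Nim pile of size 20, so its Grundy value is 20.
For pile B, compute g(0), g(1), … with moves {3, 4}:
k:     0  1  2  3  4  5  6  7  8  9
g(k):  0  0  0  1  1  1  2  0  0  0
So g(9) = 0.
The value of a disjunctive sum is the nim-sum of the parts.
Combined value = 20 XOR 0 = 20.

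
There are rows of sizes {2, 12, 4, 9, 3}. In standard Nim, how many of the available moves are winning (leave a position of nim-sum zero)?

0

Nim-sum: 2 ⊕ 12 ⊕ 4 ⊕ 9 ⊕ 3 = 0.
The nim-sum is already 0, so every move leaves a nonzero nim-sum — there are no winning moves.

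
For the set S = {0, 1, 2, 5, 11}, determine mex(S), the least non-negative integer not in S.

3

The values 0, 1, 2 are all present; 3 is the first non-negative integer missing from the set.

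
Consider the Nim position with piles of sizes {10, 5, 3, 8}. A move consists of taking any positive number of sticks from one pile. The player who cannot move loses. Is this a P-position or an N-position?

N-position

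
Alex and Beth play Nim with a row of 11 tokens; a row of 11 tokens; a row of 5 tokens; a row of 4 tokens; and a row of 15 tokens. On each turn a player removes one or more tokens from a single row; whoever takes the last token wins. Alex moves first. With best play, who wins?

Bitwise XOR of the heap sizes:
  1011  (11)
  1011  (11)
  0101  (5)
  0100  (4)
  1111  (15)
  ----
  1110  (14)
The nim-sum is 14 ≠ 0, so this is an N-position: the player to move can win; Alex has a winning move.

Alex wins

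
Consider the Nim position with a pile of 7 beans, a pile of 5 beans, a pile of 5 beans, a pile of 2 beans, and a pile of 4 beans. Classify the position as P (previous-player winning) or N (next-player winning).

N-position

In binary:
  111  (7)
  101  (5)
  101  (5)
  010  (2)
  100  (4)
  ---
  001  (1)
The nim-sum is 1 ≠ 0, so this is an N-position: the player to move can win.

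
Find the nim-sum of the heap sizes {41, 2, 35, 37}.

45

Compute the nim-sum pairwise:
41 ^ 2 = 43
43 ^ 35 = 8
8 ^ 37 = 45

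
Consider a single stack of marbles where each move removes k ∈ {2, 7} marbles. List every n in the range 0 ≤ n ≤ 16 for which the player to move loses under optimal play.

0, 1, 4, 5, 9, 10, 13, 14

Grundy values for subtraction set {2, 7}:
k:     0  1  2  3  4  5  6  7  8  9 10 11 12 13 14 15 16
g(k):  0  0  1  1  0  0  1  1  2  0  0  1  1  0  0  1  1
The P-positions (g = 0) in 0..16 are 0, 1, 4, 5, 9, 10, 13, 14.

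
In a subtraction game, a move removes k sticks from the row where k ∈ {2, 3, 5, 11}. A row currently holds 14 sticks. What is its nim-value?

0

Build the Grundy sequence with g(k) = mex{g(k−s) : s ∈ {2, 3, 5, 11}, s ≤ k}:
k:     0  1  2  3  4  5  6  7  8  9 10 11 12 13 14
g(k):  0  0  1  1  2  2  3  0  0  1  1  2  2  3  0
So g(14) = 0.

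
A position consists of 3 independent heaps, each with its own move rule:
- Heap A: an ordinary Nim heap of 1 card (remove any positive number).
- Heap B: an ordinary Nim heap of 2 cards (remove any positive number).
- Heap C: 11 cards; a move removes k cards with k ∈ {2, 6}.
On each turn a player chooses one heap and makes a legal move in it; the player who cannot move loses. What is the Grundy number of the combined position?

2

Heap A is a plain Nim heap of size 1, so its Grundy value is 1.
Heap B is a plain Nim heap of size 2, so its Grundy value is 2.
For heap C, compute g(0), g(1), … with moves {2, 6}:
k:     0  1  2  3  4  5  6  7  8  9 10 11
g(k):  0  0  1  1  0  0  1  1  0  0  1  1
So g(11) = 1.
The value of a disjunctive sum is the nim-sum of the parts.
Combined value = 1 XOR 2 XOR 1 = 2.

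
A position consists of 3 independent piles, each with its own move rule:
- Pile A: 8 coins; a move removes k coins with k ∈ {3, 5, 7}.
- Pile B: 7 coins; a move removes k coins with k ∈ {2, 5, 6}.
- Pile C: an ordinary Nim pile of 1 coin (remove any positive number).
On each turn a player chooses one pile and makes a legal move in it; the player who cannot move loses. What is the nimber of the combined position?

Build the Grundy sequence for pile A with g(k) = mex{g(k−s) : s ∈ {3, 5, 7}, s ≤ k}:
g(0) = mex{} = 0
g(1) = mex{} = 0
g(2) = mex{} = 0
g(3) = mex{0} = 1
g(4) = mex{0} = 1
g(5) = mex{0} = 1
g(6) = mex{0,1} = 2
g(7) = mex{0,1} = 2
g(8) = mex{0,1} = 2
So g(8) = 2.
For pile B, compute g(0), g(1), … with moves {2, 5, 6}:
k:     0  1  2  3  4  5  6  7
g(k):  0  0  1  1  0  2  1  3
So g(7) = 3.
Pile C is a plain Nim pile of size 1, so its Grundy value is 1.
The value of a disjunctive sum is the nim-sum of the parts.
Combined value = 2 ⊕ 3 ⊕ 1 = 0.

0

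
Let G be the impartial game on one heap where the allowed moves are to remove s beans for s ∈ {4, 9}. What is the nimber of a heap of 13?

Grundy values for subtraction set {4, 9}:
k:     0  1  2  3  4  5  6  7  8  9 10 11 12 13
g(k):  0  0  0  0  1  1  1  1  0  2  2  2  1  0
So g(13) = 0.

0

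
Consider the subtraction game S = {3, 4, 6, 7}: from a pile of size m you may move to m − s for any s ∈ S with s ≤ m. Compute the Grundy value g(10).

0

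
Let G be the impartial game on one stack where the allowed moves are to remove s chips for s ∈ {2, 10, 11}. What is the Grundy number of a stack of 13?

0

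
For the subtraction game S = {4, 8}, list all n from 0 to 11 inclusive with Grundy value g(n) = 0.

0, 1, 2, 3

Compute g(0), g(1), … for moves {4, 8}:
k:     0  1  2  3  4  5  6  7  8  9 10 11
g(k):  0  0  0  0  1  1  1  1  2  2  2  2
The P-positions (g = 0) in 0..11 are 0, 1, 2, 3.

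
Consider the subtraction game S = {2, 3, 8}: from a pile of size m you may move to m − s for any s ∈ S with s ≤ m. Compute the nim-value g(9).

2

Grundy values for subtraction set {2, 3, 8}:
g(0) = mex{} = 0
g(1) = mex{} = 0
g(2) = mex{0} = 1
g(3) = mex{0} = 1
g(4) = mex{0,1} = 2
g(5) = mex{1} = 0
g(6) = mex{1,2} = 0
g(7) = mex{0,2} = 1
g(8) = mex{0} = 1
g(9) = mex{0,1} = 2
So g(9) = 2.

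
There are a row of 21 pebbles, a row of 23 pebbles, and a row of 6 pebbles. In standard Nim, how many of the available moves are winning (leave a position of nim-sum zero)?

In binary:
  10101  (21)
  10111  (23)
  00110  (6)
  -----
  00100  (4)
The overall nim-sum is X = 4. A row of size p has a winning move iff p XOR X < p (reduce it to p XOR X).
  21: 21 XOR 4 = 17 < 21 — winning move (to 17).
  23: 23 XOR 4 = 19 < 23 — winning move (to 19).
  6: 6 XOR 4 = 2 < 6 — winning move (to 2).
That gives 3 winning moves.

3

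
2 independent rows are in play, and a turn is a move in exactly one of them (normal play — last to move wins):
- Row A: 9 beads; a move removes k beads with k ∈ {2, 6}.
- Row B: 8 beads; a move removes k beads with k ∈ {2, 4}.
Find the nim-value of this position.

1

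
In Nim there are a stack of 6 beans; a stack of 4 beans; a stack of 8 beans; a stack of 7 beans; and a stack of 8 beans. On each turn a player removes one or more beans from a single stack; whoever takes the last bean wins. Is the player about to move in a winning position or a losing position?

Compute the nim-sum pairwise:
6 XOR 4 = 2
2 XOR 8 = 10
10 XOR 7 = 13
13 XOR 8 = 5
The nim-sum is 5 ≠ 0, so this is an N-position: the player to move can win.

Winning position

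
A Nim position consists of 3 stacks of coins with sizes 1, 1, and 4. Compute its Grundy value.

4

Write each in binary and XOR column by column:
  001  (1)
  001  (1)
  100  (4)
  ---
  100  (4)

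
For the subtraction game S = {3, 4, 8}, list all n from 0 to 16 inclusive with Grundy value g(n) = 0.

0, 1, 2, 7, 12, 13, 14

Compute g(0), g(1), … for moves {3, 4, 8}:
k:     0  1  2  3  4  5  6  7  8  9 10 11 12 13 14 15 16
g(k):  0  0  0  1  1  1  2  0  2  3  1  3  0  0  0  1  1
The P-positions (g = 0) in 0..16 are 0, 1, 2, 7, 12, 13, 14.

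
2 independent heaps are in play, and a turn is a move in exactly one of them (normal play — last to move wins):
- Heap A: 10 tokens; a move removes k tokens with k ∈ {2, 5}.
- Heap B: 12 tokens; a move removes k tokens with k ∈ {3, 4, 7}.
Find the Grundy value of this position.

1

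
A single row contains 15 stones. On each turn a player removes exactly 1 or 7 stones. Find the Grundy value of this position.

Compute g(0), g(1), … for moves {1, 7}:
k:     0  1  2  3  4  5  6  7  8  9 10 11 12 13 14 15
g(k):  0  1  0  1  0  1  0  1  0  1  0  1  0  1  0  1
So g(15) = 1.

1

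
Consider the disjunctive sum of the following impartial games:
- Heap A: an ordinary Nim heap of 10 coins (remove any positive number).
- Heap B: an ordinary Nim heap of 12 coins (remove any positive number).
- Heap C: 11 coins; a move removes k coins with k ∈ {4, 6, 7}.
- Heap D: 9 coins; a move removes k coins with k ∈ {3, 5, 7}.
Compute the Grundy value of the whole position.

Heap A is a plain Nim heap of size 10, so its Grundy value is 10.
Heap B is a plain Nim heap of size 12, so its Grundy value is 12.
Grundy values for heap C (subtraction set {4, 6, 7}):
g(0) = mex{} = 0
g(1) = mex{} = 0
g(2) = mex{} = 0
g(3) = mex{} = 0
g(4) = mex{0} = 1
g(5) = mex{0} = 1
g(6) = mex{0} = 1
g(7) = mex{0} = 1
g(8) = mex{0,1} = 2
g(9) = mex{0,1} = 2
g(10) = mex{0,1} = 2
g(11) = mex{1} = 0
So g(11) = 0.
Build the Grundy sequence for heap D with g(k) = mex{g(k−s) : s ∈ {3, 5, 7}, s ≤ k}:
g(0) = mex{} = 0
g(1) = mex{} = 0
g(2) = mex{} = 0
g(3) = mex{0} = 1
g(4) = mex{0} = 1
g(5) = mex{0} = 1
g(6) = mex{0,1} = 2
g(7) = mex{0,1} = 2
g(8) = mex{0,1} = 2
g(9) = mex{0,1,2} = 3
So g(9) = 3.
By the Sprague-Grundy theorem, the Grundy value of a sum of independent games is the XOR of the component values.
Combined value = 10 ⊕ 12 ⊕ 0 ⊕ 3 = 5.

5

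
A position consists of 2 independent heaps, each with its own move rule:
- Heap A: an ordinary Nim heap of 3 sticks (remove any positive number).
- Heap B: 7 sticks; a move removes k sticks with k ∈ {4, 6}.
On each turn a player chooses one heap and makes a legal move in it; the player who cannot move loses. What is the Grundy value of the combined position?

2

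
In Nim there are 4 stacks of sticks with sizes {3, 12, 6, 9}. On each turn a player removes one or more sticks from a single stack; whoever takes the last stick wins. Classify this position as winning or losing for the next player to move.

Losing position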